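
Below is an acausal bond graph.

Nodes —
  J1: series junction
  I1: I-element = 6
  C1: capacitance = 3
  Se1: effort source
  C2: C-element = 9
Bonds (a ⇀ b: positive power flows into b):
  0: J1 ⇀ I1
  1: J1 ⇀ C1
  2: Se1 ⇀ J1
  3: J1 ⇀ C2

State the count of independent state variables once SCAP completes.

b2 |J1  (source Se1 imposes e)
b0 |I1  (I1 outputs flow p/I1)
b1 |J1  (1-jn J1 has f-setter on 0)
b3 |J1  (common-f at J1 fixed by 0)

3  (C1, C2, I1 all integral)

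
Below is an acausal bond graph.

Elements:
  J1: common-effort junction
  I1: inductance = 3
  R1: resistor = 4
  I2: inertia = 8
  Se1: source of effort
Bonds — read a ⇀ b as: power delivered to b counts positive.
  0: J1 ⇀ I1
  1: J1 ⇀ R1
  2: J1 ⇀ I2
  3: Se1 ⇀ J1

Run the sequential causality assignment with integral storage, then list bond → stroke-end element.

bond 0 stroke→I1
bond 1 stroke→R1
bond 2 stroke→I2
bond 3 stroke→J1

β3 stroke→J1  (Se1 fixes effort; stroke away)
β0 stroke→I1  (J1: bond 3 brought effort, rest push out)
β1 stroke→R1  (J1: bond 3 brought effort, rest push out)
β2 stroke→I2  (common-e at J1 fixed by 3)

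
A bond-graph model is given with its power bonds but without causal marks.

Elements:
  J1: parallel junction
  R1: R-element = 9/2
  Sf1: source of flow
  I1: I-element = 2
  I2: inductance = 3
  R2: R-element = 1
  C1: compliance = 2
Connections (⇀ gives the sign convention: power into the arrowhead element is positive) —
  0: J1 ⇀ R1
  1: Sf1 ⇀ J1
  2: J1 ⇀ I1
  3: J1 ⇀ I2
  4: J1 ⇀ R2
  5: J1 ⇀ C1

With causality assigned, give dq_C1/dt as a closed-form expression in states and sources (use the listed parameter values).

dq_C1/dt = F_Sf1 - p_I1/2 - p_I2/3 - 11*q_C1/18

bond 1 stroke at Sf1  (Sf1: flow source, stroke at near end)
bond 2 stroke at I1  (I1: I, integral causality)
bond 3 stroke at I2  (I2 integral (f out))
bond 5 stroke at J1  (prefer integral on C1)
bond 0 stroke at R1  (J1 effort already set via bond 5)
bond 4 stroke at R2  (common-e at J1 fixed by 5)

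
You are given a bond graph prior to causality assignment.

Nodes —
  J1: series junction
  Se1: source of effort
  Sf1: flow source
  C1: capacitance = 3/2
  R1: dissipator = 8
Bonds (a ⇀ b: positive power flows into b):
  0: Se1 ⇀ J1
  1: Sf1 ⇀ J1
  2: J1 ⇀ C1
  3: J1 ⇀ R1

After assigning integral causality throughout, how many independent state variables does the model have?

bond 0 →J1  (source Se1 imposes e)
bond 1 →Sf1  (Sf1 fixes flow; stroke at Sf1)
bond 2 →J1  (1-jn J1 has f-setter on 1)
bond 3 →J1  (common-f at J1 fixed by 1)

1  (C1 all integral)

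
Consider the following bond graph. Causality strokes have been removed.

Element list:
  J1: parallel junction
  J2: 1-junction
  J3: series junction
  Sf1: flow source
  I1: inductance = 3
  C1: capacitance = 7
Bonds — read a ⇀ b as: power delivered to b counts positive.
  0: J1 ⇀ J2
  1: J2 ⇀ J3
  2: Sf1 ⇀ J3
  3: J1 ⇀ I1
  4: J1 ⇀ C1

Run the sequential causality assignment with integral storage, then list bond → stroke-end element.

β2 |Sf1  (source Sf1 imposes f)
β1 |J3  (J3: bond 2 brought flow, rest push out)
β0 |J2  (1-jn J2 has f-setter on 1)
β3 |I1  (I1 integral (f out))
β4 |J1  (J1 needs exactly one e-in)

#0 stroke at J2
#1 stroke at J3
#2 stroke at Sf1
#3 stroke at I1
#4 stroke at J1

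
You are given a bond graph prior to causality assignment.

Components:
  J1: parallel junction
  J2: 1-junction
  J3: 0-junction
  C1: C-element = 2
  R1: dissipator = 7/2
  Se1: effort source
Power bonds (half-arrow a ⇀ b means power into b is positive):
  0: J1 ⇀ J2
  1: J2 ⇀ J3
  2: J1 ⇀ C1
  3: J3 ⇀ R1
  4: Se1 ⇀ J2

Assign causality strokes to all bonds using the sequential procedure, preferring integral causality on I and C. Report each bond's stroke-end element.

bond 4 stroke at J2  (Se1 fixes effort; stroke away)
bond 2 stroke at J1  (C1: C, integral causality)
bond 0 stroke at J2  (J1 effort already set via bond 2)
bond 1 stroke at J3  (closing 1-jn rule on J2)
bond 3 stroke at R1  (common-e at J3 fixed by 1)

β0 stroke→J2
β1 stroke→J3
β2 stroke→J1
β3 stroke→R1
β4 stroke→J2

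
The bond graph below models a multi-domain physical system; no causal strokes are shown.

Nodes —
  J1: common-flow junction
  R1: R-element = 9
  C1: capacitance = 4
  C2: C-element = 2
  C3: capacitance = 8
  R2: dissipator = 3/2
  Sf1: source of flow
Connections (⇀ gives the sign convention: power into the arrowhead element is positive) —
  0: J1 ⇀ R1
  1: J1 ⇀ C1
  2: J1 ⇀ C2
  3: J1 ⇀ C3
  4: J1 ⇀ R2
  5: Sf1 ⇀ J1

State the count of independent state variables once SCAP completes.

bond 5 |Sf1  (Sf1: flow source, stroke at near end)
bond 0 |J1  (J1 flow already set via bond 5)
bond 1 |J1  (1-jn J1 has f-setter on 5)
bond 2 |J1  (J1 flow already set via bond 5)
bond 3 |J1  (J1: bond 5 brought flow, rest push out)
bond 4 |J1  (common-f at J1 fixed by 5)

3  (C1, C2, C3 all integral)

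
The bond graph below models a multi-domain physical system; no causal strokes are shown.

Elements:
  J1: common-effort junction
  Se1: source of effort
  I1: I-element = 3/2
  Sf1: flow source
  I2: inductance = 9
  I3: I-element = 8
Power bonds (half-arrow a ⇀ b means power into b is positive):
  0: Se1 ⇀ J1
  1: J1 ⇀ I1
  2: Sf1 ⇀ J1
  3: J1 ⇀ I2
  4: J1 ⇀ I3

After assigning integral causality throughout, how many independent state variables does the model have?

#0 |J1  (Se1: effort source, stroke at far end)
#2 |Sf1  (Sf1 fixes flow; stroke at Sf1)
#1 |I1  (J1: bond 0 brought effort, rest push out)
#3 |I2  (J1: bond 0 brought effort, rest push out)
#4 |I3  (0-jn J1 has e-setter on 0)

3  (I1, I2, I3 all integral)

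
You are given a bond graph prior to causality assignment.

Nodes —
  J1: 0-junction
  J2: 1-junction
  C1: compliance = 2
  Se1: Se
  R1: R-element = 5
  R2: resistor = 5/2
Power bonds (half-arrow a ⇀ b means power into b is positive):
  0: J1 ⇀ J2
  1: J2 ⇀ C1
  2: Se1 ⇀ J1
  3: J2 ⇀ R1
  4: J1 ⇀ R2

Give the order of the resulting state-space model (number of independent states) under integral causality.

1  (C1 all integral)

b2 stroke→J1  (Se1: effort source, stroke at far end)
b0 stroke→J2  (common-e at J1 fixed by 2)
b4 stroke→R2  (0-jn J1 has e-setter on 2)
b1 stroke→J2  (prefer integral on C1)
b3 stroke→R1  (closing 1-jn rule on J2)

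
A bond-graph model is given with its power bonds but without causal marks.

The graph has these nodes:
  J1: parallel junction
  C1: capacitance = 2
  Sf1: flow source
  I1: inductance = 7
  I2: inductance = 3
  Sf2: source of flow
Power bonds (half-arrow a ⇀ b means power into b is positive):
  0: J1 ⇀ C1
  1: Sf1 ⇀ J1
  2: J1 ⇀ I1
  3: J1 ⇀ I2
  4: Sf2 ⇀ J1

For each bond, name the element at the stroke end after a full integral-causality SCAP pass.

bond 0 stroke at J1
bond 1 stroke at Sf1
bond 2 stroke at I1
bond 3 stroke at I2
bond 4 stroke at Sf2

b1 stroke→Sf1  (source Sf1 imposes f)
b4 stroke→Sf2  (Sf2 fixes flow; stroke at Sf2)
b0 stroke→J1  (C1 outputs effort q/C1)
b2 stroke→I1  (common-e at J1 fixed by 0)
b3 stroke→I2  (common-e at J1 fixed by 0)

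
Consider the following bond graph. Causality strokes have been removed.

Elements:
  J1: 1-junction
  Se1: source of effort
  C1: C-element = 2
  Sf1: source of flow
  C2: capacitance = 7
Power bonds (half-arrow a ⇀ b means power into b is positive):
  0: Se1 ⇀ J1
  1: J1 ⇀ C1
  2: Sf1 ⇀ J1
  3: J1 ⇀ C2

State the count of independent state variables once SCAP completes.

2  (C1, C2 all integral)

β0 stroke→J1  (Se1 (Se) sets effort on bond)
β2 stroke→Sf1  (Sf1 (Sf) sets flow on bond)
β1 stroke→J1  (J1 flow already set via bond 2)
β3 stroke→J1  (J1: bond 2 brought flow, rest push out)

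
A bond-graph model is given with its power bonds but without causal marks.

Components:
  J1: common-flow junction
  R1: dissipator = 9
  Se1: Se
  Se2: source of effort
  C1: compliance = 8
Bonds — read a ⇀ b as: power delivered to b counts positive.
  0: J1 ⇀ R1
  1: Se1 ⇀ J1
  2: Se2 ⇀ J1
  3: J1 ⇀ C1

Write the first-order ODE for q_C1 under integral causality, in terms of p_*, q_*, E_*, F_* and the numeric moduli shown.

dq_C1/dt = E_Se1/9 + E_Se2/9 - q_C1/72

β1 stroke at J1  (Se1 (Se) sets effort on bond)
β2 stroke at J1  (Se2 (Se) sets effort on bond)
β3 stroke at J1  (C1 outputs effort q/C1)
β0 stroke at R1  (only one flow-in slot at J1)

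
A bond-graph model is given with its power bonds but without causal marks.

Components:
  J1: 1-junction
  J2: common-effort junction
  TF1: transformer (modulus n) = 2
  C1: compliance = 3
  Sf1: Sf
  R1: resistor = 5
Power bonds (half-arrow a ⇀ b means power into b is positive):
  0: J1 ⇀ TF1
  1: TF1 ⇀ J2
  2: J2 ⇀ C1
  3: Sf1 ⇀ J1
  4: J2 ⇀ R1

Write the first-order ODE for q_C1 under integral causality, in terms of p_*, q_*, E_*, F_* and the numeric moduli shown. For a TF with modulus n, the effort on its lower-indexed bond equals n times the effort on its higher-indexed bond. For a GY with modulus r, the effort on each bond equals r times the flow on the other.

β3 →Sf1  (source Sf1 imposes f)
β0 →J1  (common-f at J1 fixed by 3)
β1 →TF1  (TF TF1: opposite of bond 0)
β2 →J2  (C1: C, integral causality)
β4 →R1  (0-jn J2 has e-setter on 2)

dq_C1/dt = 2*F_Sf1 - q_C1/15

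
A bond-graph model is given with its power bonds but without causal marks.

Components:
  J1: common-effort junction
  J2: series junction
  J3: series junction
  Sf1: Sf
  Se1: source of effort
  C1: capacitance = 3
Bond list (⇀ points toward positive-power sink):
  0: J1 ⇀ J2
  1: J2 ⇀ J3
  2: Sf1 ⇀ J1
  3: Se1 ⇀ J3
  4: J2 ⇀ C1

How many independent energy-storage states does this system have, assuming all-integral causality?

1  (C1 all integral)

bond 2 stroke→Sf1  (Sf1: flow source, stroke at near end)
bond 3 stroke→J3  (Se1 fixes effort; stroke away)
bond 0 stroke→J1  (J1 needs exactly one e-in)
bond 1 stroke→J2  (J2: bond 0 brought flow, rest push out)
bond 4 stroke→J2  (J2: bond 0 brought flow, rest push out)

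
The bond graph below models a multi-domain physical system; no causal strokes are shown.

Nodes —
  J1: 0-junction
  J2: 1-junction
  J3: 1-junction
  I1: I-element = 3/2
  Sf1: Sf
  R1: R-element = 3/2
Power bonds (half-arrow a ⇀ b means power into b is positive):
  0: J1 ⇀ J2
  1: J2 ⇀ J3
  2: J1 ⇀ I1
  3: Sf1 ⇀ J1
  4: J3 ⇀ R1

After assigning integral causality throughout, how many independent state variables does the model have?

bond 3 →Sf1  (Sf1 fixes flow; stroke at Sf1)
bond 2 →I1  (I1 outputs flow p/I1)
bond 0 →J1  (J1: last free bond brings effort in)
bond 1 →J2  (1-jn J2 has f-setter on 0)
bond 4 →J3  (common-f at J3 fixed by 1)

1  (I1 all integral)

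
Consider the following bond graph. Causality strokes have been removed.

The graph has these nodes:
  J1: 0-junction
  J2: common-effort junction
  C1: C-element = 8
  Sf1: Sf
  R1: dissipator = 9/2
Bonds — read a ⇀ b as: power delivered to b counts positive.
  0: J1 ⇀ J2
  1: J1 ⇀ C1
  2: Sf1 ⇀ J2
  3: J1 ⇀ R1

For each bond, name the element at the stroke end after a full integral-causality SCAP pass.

bond 0 stroke at J2
bond 1 stroke at J1
bond 2 stroke at Sf1
bond 3 stroke at R1

#2 |Sf1  (Sf1 (Sf) sets flow on bond)
#0 |J2  (only one effort-in slot at J2)
#1 |J1  (C1 outputs effort q/C1)
#3 |R1  (common-e at J1 fixed by 1)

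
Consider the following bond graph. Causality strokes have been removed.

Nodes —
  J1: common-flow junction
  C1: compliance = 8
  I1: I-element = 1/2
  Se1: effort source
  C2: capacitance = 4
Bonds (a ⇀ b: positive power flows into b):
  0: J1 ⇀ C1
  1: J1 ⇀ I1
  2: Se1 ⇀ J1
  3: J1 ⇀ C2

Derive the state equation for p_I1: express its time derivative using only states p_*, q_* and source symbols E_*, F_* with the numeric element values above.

#2 |J1  (source Se1 imposes e)
#0 |J1  (C1 integral (e out))
#1 |I1  (prefer integral on I1)
#3 |J1  (1-jn J1 has f-setter on 1)

dp_I1/dt = E_Se1 - q_C1/8 - q_C2/4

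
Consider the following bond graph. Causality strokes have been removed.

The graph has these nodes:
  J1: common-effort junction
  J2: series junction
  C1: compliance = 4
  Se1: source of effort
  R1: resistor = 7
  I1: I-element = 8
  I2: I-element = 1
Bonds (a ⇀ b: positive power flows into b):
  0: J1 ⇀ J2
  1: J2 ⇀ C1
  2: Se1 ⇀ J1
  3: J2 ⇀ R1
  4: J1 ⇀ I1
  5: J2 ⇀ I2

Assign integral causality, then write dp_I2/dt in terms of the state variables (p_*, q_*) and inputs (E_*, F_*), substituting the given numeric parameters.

dp_I2/dt = E_Se1 - 7*p_I2 - q_C1/4

bond 2 |J1  (Se1 fixes effort; stroke away)
bond 0 |J2  (J1 effort already set via bond 2)
bond 4 |I1  (0-jn J1 has e-setter on 2)
bond 1 |J2  (C1: C, integral causality)
bond 5 |I2  (I2 integral (f out))
bond 3 |J2  (J2 flow already set via bond 5)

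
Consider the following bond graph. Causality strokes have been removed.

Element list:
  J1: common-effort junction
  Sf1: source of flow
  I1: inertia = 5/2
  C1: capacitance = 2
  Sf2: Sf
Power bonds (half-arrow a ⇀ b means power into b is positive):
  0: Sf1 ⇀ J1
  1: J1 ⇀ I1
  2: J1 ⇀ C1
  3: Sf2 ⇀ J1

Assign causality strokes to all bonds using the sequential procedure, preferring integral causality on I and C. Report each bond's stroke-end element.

#0 stroke→Sf1  (source Sf1 imposes f)
#3 stroke→Sf2  (Sf2 fixes flow; stroke at Sf2)
#1 stroke→I1  (I1: I, integral causality)
#2 stroke→J1  (J1 needs exactly one e-in)

#0 stroke at Sf1
#1 stroke at I1
#2 stroke at J1
#3 stroke at Sf2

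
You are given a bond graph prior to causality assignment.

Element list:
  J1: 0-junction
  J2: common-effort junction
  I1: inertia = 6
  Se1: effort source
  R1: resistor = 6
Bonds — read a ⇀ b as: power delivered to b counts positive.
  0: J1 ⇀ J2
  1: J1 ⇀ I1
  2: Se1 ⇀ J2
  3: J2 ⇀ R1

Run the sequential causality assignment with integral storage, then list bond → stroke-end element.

b2 stroke→J2  (Se1 (Se) sets effort on bond)
b0 stroke→J1  (J2 effort already set via bond 2)
b3 stroke→R1  (0-jn J2 has e-setter on 2)
b1 stroke→I1  (J1: bond 0 brought effort, rest push out)

bond 0 →J1
bond 1 →I1
bond 2 →J2
bond 3 →R1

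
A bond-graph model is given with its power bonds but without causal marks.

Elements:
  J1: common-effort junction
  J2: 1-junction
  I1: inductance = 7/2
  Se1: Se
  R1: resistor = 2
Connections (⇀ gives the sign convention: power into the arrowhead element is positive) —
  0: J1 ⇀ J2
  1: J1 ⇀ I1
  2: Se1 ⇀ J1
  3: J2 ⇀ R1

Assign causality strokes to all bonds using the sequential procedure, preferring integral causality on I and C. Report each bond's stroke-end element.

#0 →J2
#1 →I1
#2 →J1
#3 →R1

β2 stroke→J1  (Se1 fixes effort; stroke away)
β0 stroke→J2  (J1 effort already set via bond 2)
β1 stroke→I1  (common-e at J1 fixed by 2)
β3 stroke→R1  (J2 needs exactly one f-in)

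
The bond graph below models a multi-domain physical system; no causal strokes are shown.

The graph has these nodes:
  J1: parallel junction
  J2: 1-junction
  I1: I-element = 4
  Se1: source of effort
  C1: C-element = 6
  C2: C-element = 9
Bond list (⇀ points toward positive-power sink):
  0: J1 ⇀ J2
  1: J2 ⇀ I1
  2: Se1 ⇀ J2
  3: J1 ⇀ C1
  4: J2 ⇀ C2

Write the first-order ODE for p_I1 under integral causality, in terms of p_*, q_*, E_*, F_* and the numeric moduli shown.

bond 2 stroke→J2  (source Se1 imposes e)
bond 1 stroke→I1  (I1 outputs flow p/I1)
bond 0 stroke→J2  (1-jn J2 has f-setter on 1)
bond 4 stroke→J2  (J2 flow already set via bond 1)
bond 3 stroke→J1  (closing 0-jn rule on J1)

dp_I1/dt = E_Se1 + q_C1/6 - q_C2/9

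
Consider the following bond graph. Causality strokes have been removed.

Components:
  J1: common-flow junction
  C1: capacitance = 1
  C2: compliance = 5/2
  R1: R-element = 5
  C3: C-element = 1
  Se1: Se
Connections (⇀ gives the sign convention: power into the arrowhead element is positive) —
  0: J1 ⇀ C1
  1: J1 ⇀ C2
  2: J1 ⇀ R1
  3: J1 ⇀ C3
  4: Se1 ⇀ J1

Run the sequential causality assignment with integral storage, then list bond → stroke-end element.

b0 stroke at J1
b1 stroke at J1
b2 stroke at R1
b3 stroke at J1
b4 stroke at J1

b4 |J1  (Se1: effort source, stroke at far end)
b0 |J1  (C1: C, integral causality)
b1 |J1  (C2 outputs effort q/C2)
b3 |J1  (C3 integral (e out))
b2 |R1  (J1 needs exactly one f-in)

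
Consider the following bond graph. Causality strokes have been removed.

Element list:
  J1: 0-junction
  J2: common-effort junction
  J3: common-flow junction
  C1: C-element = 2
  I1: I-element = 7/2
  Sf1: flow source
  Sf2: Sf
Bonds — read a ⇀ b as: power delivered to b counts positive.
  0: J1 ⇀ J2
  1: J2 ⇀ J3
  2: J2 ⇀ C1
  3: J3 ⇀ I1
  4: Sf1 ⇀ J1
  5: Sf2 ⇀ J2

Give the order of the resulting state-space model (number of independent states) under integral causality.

2  (C1, I1 all integral)

bond 4 stroke→Sf1  (source Sf1 imposes f)
bond 5 stroke→Sf2  (Sf2 (Sf) sets flow on bond)
bond 0 stroke→J1  (J1: last free bond brings effort in)
bond 2 stroke→J2  (C1 outputs effort q/C1)
bond 1 stroke→J3  (J2 effort already set via bond 2)
bond 3 stroke→I1  (only one flow-in slot at J3)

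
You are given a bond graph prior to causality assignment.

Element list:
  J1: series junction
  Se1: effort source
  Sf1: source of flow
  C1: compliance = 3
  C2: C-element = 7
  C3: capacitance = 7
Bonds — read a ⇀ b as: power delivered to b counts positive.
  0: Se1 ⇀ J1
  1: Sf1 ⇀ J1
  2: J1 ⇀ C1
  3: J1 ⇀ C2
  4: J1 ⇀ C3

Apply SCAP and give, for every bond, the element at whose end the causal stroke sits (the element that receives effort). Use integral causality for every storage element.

β0 |J1
β1 |Sf1
β2 |J1
β3 |J1
β4 |J1

β0 →J1  (source Se1 imposes e)
β1 →Sf1  (Sf1: flow source, stroke at near end)
β2 →J1  (common-f at J1 fixed by 1)
β3 →J1  (1-jn J1 has f-setter on 1)
β4 →J1  (1-jn J1 has f-setter on 1)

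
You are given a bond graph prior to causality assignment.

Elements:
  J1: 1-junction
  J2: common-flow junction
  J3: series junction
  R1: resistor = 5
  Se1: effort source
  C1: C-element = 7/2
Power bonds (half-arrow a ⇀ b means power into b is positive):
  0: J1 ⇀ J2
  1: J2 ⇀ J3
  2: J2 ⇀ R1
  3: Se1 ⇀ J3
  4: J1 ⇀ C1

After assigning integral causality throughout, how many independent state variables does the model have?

1  (C1 all integral)

b3 stroke→J3  (Se1 fixes effort; stroke away)
b1 stroke→J2  (only one flow-in slot at J3)
b4 stroke→J1  (prefer integral on C1)
b0 stroke→J2  (only one flow-in slot at J1)
b2 stroke→R1  (only one flow-in slot at J2)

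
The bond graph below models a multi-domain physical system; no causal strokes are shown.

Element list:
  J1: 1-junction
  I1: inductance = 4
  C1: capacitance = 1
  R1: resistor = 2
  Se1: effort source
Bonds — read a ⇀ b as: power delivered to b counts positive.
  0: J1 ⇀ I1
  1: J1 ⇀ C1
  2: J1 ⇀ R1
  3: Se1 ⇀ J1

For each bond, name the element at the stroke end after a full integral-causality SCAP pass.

β0 stroke→I1
β1 stroke→J1
β2 stroke→J1
β3 stroke→J1

β3 stroke→J1  (Se1 fixes effort; stroke away)
β0 stroke→I1  (prefer integral on I1)
β1 stroke→J1  (J1 flow already set via bond 0)
β2 stroke→J1  (1-jn J1 has f-setter on 0)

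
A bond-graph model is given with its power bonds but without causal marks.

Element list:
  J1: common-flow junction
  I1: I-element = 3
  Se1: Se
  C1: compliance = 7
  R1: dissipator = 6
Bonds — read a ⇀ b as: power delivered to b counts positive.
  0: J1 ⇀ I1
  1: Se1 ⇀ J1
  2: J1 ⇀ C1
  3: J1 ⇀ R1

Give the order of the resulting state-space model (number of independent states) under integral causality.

bond 1 →J1  (Se1 fixes effort; stroke away)
bond 0 →I1  (prefer integral on I1)
bond 2 →J1  (1-jn J1 has f-setter on 0)
bond 3 →J1  (J1: bond 0 brought flow, rest push out)

2  (C1, I1 all integral)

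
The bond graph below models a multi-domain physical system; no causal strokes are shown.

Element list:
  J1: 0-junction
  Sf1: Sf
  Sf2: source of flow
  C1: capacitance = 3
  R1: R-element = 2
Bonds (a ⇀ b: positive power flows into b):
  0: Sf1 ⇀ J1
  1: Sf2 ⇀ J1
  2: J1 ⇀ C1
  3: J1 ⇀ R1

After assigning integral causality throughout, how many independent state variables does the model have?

#0 |Sf1  (Sf1: flow source, stroke at near end)
#1 |Sf2  (Sf2 fixes flow; stroke at Sf2)
#2 |J1  (prefer integral on C1)
#3 |R1  (J1 effort already set via bond 2)

1  (C1 all integral)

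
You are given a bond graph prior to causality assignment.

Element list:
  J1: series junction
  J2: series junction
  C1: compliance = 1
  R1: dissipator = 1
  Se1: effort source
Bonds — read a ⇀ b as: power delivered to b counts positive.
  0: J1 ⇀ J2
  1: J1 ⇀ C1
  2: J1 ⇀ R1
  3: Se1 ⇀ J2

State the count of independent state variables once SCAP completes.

bond 3 |J2  (source Se1 imposes e)
bond 0 |J1  (only one flow-in slot at J2)
bond 1 |J1  (C1 outputs effort q/C1)
bond 2 |R1  (only one flow-in slot at J1)

1  (C1 all integral)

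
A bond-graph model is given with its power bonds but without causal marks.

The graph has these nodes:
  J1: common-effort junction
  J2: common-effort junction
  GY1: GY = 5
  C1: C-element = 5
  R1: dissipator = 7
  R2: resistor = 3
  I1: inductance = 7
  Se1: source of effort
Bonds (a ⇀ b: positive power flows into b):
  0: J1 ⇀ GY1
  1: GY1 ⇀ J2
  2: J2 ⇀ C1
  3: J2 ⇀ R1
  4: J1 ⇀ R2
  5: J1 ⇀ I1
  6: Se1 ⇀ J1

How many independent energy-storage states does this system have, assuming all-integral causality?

b6 stroke→J1  (Se1: effort source, stroke at far end)
b0 stroke→GY1  (common-e at J1 fixed by 6)
b4 stroke→R2  (J1 effort already set via bond 6)
b5 stroke→I1  (0-jn J1 has e-setter on 6)
b1 stroke→GY1  (GY1 both-in/both-out from 0)
b2 stroke→J2  (C1 integral (e out))
b3 stroke→R1  (0-jn J2 has e-setter on 2)

2  (C1, I1 all integral)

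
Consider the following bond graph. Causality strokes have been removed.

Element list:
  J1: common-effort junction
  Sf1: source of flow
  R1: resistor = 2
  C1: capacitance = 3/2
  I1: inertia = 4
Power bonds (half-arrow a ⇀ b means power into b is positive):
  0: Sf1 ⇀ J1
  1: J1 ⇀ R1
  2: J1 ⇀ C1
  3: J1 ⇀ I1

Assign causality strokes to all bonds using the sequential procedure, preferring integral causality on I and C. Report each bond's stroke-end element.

b0 →Sf1  (Sf1 (Sf) sets flow on bond)
b2 →J1  (C1 integral (e out))
b1 →R1  (common-e at J1 fixed by 2)
b3 →I1  (common-e at J1 fixed by 2)

bond 0 stroke at Sf1
bond 1 stroke at R1
bond 2 stroke at J1
bond 3 stroke at I1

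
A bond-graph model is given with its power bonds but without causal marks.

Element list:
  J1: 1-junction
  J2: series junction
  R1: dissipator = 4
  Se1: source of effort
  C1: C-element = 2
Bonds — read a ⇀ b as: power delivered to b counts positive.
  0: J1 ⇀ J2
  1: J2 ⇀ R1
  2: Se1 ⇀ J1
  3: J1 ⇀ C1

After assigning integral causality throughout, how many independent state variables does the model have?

1  (C1 all integral)

bond 2 →J1  (Se1: effort source, stroke at far end)
bond 3 →J1  (C1 integral (e out))
bond 0 →J2  (only one flow-in slot at J1)
bond 1 →R1  (only one flow-in slot at J2)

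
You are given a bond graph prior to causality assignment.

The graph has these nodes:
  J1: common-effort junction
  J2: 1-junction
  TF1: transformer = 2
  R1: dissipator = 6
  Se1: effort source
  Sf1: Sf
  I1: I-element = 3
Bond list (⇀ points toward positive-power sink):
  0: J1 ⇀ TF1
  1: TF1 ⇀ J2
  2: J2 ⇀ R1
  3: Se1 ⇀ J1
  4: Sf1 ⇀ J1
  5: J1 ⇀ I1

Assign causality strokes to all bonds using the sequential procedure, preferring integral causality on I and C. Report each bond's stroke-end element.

β0 stroke→TF1
β1 stroke→J2
β2 stroke→R1
β3 stroke→J1
β4 stroke→Sf1
β5 stroke→I1

bond 3 stroke→J1  (Se1: effort source, stroke at far end)
bond 4 stroke→Sf1  (Sf1 fixes flow; stroke at Sf1)
bond 0 stroke→TF1  (J1: bond 3 brought effort, rest push out)
bond 5 stroke→I1  (0-jn J1 has e-setter on 3)
bond 1 stroke→J2  (through TF1, causality passes straight; one stroke at TF1)
bond 2 stroke→R1  (J2: last free bond brings flow in)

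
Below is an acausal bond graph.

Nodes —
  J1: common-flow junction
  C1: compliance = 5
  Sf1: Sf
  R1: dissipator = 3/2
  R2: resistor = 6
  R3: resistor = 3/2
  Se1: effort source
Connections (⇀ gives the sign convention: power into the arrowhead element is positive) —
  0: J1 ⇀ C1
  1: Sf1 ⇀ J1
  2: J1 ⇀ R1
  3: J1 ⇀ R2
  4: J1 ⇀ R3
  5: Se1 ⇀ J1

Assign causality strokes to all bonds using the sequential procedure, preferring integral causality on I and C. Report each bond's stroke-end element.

β0 stroke→J1
β1 stroke→Sf1
β2 stroke→J1
β3 stroke→J1
β4 stroke→J1
β5 stroke→J1

β1 |Sf1  (Sf1: flow source, stroke at near end)
β5 |J1  (Se1 (Se) sets effort on bond)
β0 |J1  (J1 flow already set via bond 1)
β2 |J1  (1-jn J1 has f-setter on 1)
β3 |J1  (1-jn J1 has f-setter on 1)
β4 |J1  (1-jn J1 has f-setter on 1)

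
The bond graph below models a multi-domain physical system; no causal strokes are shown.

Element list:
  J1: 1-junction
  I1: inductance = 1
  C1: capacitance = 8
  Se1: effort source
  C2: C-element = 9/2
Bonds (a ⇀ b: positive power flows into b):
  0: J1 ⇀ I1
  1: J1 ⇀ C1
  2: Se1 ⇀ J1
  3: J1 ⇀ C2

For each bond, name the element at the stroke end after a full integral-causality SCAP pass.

#0 stroke→I1
#1 stroke→J1
#2 stroke→J1
#3 stroke→J1

β2 |J1  (Se1 fixes effort; stroke away)
β0 |I1  (I1 integral (f out))
β1 |J1  (J1 flow already set via bond 0)
β3 |J1  (1-jn J1 has f-setter on 0)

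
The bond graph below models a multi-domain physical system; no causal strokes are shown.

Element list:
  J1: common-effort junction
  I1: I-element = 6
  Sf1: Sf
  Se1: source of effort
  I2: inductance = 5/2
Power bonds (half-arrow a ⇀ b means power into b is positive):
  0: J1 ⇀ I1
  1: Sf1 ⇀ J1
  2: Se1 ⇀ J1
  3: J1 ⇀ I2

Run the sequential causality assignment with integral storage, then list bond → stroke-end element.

bond 1 |Sf1  (source Sf1 imposes f)
bond 2 |J1  (Se1 (Se) sets effort on bond)
bond 0 |I1  (0-jn J1 has e-setter on 2)
bond 3 |I2  (J1: bond 2 brought effort, rest push out)

#0 stroke→I1
#1 stroke→Sf1
#2 stroke→J1
#3 stroke→I2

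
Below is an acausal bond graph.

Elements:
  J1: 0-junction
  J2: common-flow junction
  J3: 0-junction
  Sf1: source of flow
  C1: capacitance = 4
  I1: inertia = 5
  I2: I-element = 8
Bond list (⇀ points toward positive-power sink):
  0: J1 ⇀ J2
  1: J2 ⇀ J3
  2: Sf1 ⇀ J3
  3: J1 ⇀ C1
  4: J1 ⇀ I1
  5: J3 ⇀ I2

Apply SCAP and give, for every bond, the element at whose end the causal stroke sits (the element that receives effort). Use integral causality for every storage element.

bond 0 stroke at J2
bond 1 stroke at J3
bond 2 stroke at Sf1
bond 3 stroke at J1
bond 4 stroke at I1
bond 5 stroke at I2

#2 |Sf1  (Sf1 fixes flow; stroke at Sf1)
#3 |J1  (prefer integral on C1)
#0 |J2  (J1: bond 3 brought effort, rest push out)
#4 |I1  (common-e at J1 fixed by 3)
#1 |J3  (J2 needs exactly one f-in)
#5 |I2  (J3 effort already set via bond 1)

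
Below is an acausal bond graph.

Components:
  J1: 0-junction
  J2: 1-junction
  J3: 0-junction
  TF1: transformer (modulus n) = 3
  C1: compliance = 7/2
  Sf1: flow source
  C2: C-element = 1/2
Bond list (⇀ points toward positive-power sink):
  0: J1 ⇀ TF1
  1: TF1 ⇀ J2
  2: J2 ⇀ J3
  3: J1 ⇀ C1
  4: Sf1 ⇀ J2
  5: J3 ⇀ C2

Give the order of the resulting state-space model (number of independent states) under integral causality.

2  (C1, C2 all integral)

#4 |Sf1  (Sf1 fixes flow; stroke at Sf1)
#1 |J2  (J2 flow already set via bond 4)
#2 |J2  (common-f at J2 fixed by 4)
#5 |J3  (J3 needs exactly one e-in)
#0 |TF1  (TF1: transformer flips bond 1)
#3 |J1  (closing 0-jn rule on J1)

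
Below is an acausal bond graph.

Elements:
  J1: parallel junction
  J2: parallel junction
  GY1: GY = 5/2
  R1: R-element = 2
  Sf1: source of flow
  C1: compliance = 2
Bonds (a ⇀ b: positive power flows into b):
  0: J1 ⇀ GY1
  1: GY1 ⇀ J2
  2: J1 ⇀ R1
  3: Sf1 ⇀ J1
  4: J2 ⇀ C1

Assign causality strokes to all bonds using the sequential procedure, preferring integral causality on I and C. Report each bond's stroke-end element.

#3 |Sf1  (source Sf1 imposes f)
#4 |J2  (prefer integral on C1)
#1 |GY1  (0-jn J2 has e-setter on 4)
#0 |GY1  (GY GY1: same side as bond 1)
#2 |J1  (J1 needs exactly one e-in)

β0 stroke→GY1
β1 stroke→GY1
β2 stroke→J1
β3 stroke→Sf1
β4 stroke→J2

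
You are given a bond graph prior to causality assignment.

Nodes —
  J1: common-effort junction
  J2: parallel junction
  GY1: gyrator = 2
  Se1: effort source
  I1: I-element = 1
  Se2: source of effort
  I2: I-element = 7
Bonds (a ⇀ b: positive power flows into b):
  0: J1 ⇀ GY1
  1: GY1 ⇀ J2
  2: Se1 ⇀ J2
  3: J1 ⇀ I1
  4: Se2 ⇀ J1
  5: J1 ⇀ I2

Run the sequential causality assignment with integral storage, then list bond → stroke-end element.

b0 →GY1
b1 →GY1
b2 →J2
b3 →I1
b4 →J1
b5 →I2

#2 stroke at J2  (Se1 (Se) sets effort on bond)
#4 stroke at J1  (Se2 fixes effort; stroke away)
#0 stroke at GY1  (common-e at J1 fixed by 4)
#3 stroke at I1  (J1: bond 4 brought effort, rest push out)
#5 stroke at I2  (common-e at J1 fixed by 4)
#1 stroke at GY1  (J2: bond 2 brought effort, rest push out)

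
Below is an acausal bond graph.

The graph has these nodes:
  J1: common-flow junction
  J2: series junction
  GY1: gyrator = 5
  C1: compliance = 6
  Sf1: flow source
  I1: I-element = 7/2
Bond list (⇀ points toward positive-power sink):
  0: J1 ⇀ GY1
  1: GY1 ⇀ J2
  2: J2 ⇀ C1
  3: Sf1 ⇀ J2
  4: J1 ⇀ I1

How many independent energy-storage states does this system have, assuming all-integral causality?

2  (C1, I1 all integral)

bond 3 stroke at Sf1  (Sf1: flow source, stroke at near end)
bond 1 stroke at J2  (J2: bond 3 brought flow, rest push out)
bond 2 stroke at J2  (common-f at J2 fixed by 3)
bond 0 stroke at J1  (through GY1, causality inverts; strokes same side of GY1)
bond 4 stroke at I1  (closing 1-jn rule on J1)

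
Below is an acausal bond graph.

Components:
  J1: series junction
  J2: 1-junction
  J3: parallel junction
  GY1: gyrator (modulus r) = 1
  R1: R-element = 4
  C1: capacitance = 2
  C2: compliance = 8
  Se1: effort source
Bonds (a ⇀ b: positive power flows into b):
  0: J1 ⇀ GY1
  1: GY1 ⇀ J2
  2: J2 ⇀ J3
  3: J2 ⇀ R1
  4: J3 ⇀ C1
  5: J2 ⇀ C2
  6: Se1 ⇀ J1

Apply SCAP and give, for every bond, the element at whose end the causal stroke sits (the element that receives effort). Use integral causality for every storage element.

#6 →J1  (Se1: effort source, stroke at far end)
#0 →GY1  (J1 needs exactly one f-in)
#1 →GY1  (GY GY1: same side as bond 0)
#2 →J2  (common-f at J2 fixed by 1)
#3 →J2  (J2 flow already set via bond 1)
#5 →J2  (common-f at J2 fixed by 1)
#4 →J3  (J3 needs exactly one e-in)

bond 0 stroke at GY1
bond 1 stroke at GY1
bond 2 stroke at J2
bond 3 stroke at J2
bond 4 stroke at J3
bond 5 stroke at J2
bond 6 stroke at J1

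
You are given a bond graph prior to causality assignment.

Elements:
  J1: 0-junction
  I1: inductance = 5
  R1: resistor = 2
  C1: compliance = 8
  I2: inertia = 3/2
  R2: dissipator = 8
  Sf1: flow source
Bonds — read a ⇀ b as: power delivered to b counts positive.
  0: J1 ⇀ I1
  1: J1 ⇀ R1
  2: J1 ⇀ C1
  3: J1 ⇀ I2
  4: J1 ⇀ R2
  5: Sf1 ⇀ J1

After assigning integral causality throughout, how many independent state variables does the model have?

bond 5 stroke→Sf1  (Sf1: flow source, stroke at near end)
bond 0 stroke→I1  (I1 integral (f out))
bond 2 stroke→J1  (C1 outputs effort q/C1)
bond 1 stroke→R1  (common-e at J1 fixed by 2)
bond 3 stroke→I2  (J1: bond 2 brought effort, rest push out)
bond 4 stroke→R2  (common-e at J1 fixed by 2)

3  (C1, I1, I2 all integral)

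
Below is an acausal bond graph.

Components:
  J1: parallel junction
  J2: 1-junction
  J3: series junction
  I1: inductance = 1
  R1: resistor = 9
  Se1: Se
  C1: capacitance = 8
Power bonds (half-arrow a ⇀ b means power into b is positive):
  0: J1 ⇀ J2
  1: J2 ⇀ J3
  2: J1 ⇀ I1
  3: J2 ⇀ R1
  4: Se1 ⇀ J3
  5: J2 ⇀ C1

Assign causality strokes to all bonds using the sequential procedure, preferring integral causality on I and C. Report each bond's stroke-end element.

bond 4 |J3  (Se1: effort source, stroke at far end)
bond 1 |J2  (J3: last free bond brings flow in)
bond 2 |I1  (I1 outputs flow p/I1)
bond 0 |J1  (J1: last free bond brings effort in)
bond 3 |J2  (common-f at J2 fixed by 0)
bond 5 |J2  (J2 flow already set via bond 0)

#0 stroke at J1
#1 stroke at J2
#2 stroke at I1
#3 stroke at J2
#4 stroke at J3
#5 stroke at J2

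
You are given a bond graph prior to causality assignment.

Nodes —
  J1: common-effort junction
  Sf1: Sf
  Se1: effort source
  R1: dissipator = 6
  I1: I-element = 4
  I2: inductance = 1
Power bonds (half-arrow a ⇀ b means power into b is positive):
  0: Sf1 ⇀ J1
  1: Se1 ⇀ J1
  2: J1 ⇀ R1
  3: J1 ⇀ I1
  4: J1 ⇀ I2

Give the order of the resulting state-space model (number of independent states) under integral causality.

#0 |Sf1  (Sf1: flow source, stroke at near end)
#1 |J1  (Se1 (Se) sets effort on bond)
#2 |R1  (J1: bond 1 brought effort, rest push out)
#3 |I1  (0-jn J1 has e-setter on 1)
#4 |I2  (J1 effort already set via bond 1)

2  (I1, I2 all integral)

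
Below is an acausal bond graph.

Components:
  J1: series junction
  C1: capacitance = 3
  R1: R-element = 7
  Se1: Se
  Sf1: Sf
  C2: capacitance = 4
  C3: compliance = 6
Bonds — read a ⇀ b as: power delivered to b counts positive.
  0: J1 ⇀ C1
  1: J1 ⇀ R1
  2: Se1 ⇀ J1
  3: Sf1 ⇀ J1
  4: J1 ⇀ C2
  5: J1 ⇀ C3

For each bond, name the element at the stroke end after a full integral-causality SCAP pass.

#2 stroke→J1  (Se1 fixes effort; stroke away)
#3 stroke→Sf1  (Sf1 (Sf) sets flow on bond)
#0 stroke→J1  (J1: bond 3 brought flow, rest push out)
#1 stroke→J1  (J1 flow already set via bond 3)
#4 stroke→J1  (common-f at J1 fixed by 3)
#5 stroke→J1  (common-f at J1 fixed by 3)

β0 |J1
β1 |J1
β2 |J1
β3 |Sf1
β4 |J1
β5 |J1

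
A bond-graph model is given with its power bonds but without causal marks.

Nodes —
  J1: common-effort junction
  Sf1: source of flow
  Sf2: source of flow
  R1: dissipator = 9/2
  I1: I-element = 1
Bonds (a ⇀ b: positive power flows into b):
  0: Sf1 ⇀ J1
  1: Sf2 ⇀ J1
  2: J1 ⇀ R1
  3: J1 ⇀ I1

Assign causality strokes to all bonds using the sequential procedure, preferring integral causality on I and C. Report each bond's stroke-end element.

b0 →Sf1
b1 →Sf2
b2 →J1
b3 →I1

β0 stroke at Sf1  (Sf1 (Sf) sets flow on bond)
β1 stroke at Sf2  (Sf2 (Sf) sets flow on bond)
β3 stroke at I1  (I1: I, integral causality)
β2 stroke at J1  (closing 0-jn rule on J1)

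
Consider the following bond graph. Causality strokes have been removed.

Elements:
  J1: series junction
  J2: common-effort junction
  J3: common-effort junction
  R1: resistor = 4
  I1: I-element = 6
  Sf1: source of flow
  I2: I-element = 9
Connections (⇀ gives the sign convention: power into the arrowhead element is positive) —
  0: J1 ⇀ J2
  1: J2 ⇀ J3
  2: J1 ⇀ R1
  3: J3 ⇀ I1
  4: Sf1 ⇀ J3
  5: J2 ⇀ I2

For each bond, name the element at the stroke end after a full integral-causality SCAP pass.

#4 →Sf1  (Sf1: flow source, stroke at near end)
#3 →I1  (I1: I, integral causality)
#1 →J3  (J3: last free bond brings effort in)
#5 →I2  (I2: I, integral causality)
#0 →J2  (closing 0-jn rule on J2)
#2 →J1  (1-jn J1 has f-setter on 0)

#0 stroke at J2
#1 stroke at J3
#2 stroke at J1
#3 stroke at I1
#4 stroke at Sf1
#5 stroke at I2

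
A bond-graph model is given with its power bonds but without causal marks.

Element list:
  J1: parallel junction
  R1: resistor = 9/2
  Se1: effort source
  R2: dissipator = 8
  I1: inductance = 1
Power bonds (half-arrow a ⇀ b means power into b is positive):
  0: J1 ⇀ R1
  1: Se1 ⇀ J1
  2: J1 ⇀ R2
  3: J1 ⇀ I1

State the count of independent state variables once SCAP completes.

1  (I1 all integral)

b1 →J1  (source Se1 imposes e)
b0 →R1  (common-e at J1 fixed by 1)
b2 →R2  (common-e at J1 fixed by 1)
b3 →I1  (J1 effort already set via bond 1)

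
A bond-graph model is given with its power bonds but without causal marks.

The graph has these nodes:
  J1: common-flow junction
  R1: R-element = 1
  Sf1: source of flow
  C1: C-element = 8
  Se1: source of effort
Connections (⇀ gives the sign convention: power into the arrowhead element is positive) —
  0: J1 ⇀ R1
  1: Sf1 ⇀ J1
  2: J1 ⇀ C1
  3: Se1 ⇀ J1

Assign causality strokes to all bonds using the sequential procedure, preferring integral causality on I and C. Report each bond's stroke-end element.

b0 stroke at J1
b1 stroke at Sf1
b2 stroke at J1
b3 stroke at J1

#1 stroke at Sf1  (source Sf1 imposes f)
#3 stroke at J1  (Se1 (Se) sets effort on bond)
#0 stroke at J1  (J1 flow already set via bond 1)
#2 stroke at J1  (common-f at J1 fixed by 1)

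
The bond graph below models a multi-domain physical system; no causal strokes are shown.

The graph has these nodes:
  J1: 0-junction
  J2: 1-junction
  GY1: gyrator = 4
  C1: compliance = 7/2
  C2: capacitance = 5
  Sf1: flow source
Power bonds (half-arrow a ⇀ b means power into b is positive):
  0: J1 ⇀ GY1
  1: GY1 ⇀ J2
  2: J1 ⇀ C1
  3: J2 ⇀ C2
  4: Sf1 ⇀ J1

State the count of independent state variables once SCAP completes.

β4 →Sf1  (Sf1: flow source, stroke at near end)
β2 →J1  (prefer integral on C1)
β0 →GY1  (J1: bond 2 brought effort, rest push out)
β1 →GY1  (GY GY1: same side as bond 0)
β3 →J2  (J2 flow already set via bond 1)

2  (C1, C2 all integral)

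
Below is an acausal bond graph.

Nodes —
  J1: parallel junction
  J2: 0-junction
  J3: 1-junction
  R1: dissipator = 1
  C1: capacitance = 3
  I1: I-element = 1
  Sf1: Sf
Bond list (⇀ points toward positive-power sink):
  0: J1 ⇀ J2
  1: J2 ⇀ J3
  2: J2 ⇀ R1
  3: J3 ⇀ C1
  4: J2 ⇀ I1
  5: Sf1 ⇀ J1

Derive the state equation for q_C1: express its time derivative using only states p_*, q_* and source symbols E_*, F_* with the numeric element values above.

dq_C1/dt = F_Sf1 - p_I1 - q_C1/3

bond 5 stroke at Sf1  (source Sf1 imposes f)
bond 0 stroke at J1  (J1 needs exactly one e-in)
bond 3 stroke at J3  (C1: C, integral causality)
bond 1 stroke at J2  (only one flow-in slot at J3)
bond 2 stroke at R1  (0-jn J2 has e-setter on 1)
bond 4 stroke at I1  (J2: bond 1 brought effort, rest push out)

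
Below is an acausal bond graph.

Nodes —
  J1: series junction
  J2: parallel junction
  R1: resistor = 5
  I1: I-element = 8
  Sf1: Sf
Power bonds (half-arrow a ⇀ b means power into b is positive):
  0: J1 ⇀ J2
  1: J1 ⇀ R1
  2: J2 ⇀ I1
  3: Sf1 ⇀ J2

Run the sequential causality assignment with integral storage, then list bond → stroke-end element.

b0 →J2
b1 →J1
b2 →I1
b3 →Sf1

bond 3 stroke→Sf1  (source Sf1 imposes f)
bond 2 stroke→I1  (I1: I, integral causality)
bond 0 stroke→J2  (J2 needs exactly one e-in)
bond 1 stroke→J1  (J1 flow already set via bond 0)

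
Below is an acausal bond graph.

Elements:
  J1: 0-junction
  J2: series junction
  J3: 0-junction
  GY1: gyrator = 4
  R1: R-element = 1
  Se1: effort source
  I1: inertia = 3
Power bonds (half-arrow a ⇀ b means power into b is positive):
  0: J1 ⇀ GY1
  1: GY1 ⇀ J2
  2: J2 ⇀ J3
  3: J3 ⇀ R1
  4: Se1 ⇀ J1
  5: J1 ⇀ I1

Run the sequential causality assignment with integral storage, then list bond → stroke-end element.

b4 |J1  (source Se1 imposes e)
b0 |GY1  (J1: bond 4 brought effort, rest push out)
b5 |I1  (J1 effort already set via bond 4)
b1 |GY1  (GY1 both-in/both-out from 0)
b2 |J2  (1-jn J2 has f-setter on 1)
b3 |J3  (closing 0-jn rule on J3)

b0 →GY1
b1 →GY1
b2 →J2
b3 →J3
b4 →J1
b5 →I1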